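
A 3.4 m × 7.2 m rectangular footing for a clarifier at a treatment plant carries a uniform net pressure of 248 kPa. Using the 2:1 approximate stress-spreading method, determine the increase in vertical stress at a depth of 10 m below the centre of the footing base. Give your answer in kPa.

By the 2:1 method the load spreads at 1 horizontal : 2 vertical, so at depth z the loaded area has grown by z in each plan dimension:
Δσ = qBL/((B+z)(L+z)) = 248×3.4×7.2/((3.4+10)(7.2+10)) = 26.341 kPa

Δσ_z ≈ 26.3 kPa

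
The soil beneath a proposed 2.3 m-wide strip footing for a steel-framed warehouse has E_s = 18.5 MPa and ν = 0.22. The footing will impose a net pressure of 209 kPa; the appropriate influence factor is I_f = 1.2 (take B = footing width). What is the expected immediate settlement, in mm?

Immediate (elastic) settlement: S_e = q·B·(1−ν²)/E_s · I_f.
E_s = 18.5 MPa = 18500 kPa.
S_e = 209 × 2.3 × (1 − 0.22²) / 18500 × 1.2
    = 209 × 2.3 × 0.9516 / 18500 × 1.2
    = 0.02967 m = 29.67 mm

S_e ≈ 29.7 mm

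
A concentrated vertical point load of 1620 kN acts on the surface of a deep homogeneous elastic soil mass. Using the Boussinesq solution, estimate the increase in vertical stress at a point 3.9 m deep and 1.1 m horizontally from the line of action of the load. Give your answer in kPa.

Δσ_z ≈ 42 kPa

Boussinesq vertical stress below a point load on an elastic half-space:
Δσ_z = 3P/(2πz²) · [1 + (r/z)²]^(−5/2)
r/z = 1.1/3.9 = 0.28205; [1+(r/z)²]^(−5/2) = 0.82583.
Δσ_z = 3×1620/(2π×3.9²) × 0.82583 = 50.854 × 0.82583 = 42 kPa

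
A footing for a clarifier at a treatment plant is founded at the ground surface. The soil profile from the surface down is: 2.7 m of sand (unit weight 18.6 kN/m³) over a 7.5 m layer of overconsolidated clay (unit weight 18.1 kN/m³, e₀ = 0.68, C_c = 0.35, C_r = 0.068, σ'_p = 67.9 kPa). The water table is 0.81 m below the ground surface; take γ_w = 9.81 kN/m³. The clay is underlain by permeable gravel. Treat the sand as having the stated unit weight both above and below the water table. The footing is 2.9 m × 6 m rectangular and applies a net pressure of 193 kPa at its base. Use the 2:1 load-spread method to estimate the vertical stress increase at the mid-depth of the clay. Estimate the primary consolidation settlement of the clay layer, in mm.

Mid-depth of clay below the ground surface: z = 2.7 + 7.5/2 = 6.45 m.
Total vertical stress at mid-clay: σ_v = 18.6×2.7 + 18.1×3.75 = 118.09 kPa.
Pore pressure: u = 9.81×(6.45 − 0.81) = 55.328 kPa.
Initial effective stress: σ'_0 = σ_v − u = 118.09 − 55.328 = 62.762 kPa.
Stress increase at mid-clay by the 2:1 spreading method:
Δσ = qBL/((B+z)(L+z)) = 193×2.9×6/((2.9+6.45)(6+6.45)) = 28.849 kPa
Final effective stress: σ'_f = 62.762 + 28.849 = 91.611 kPa.
σ'_f = 91.611 > σ'_p = 67.9 kPa, so the stress path crosses the preconsolidation pressure — recompression up to σ'_p, then virgin compression beyond:
S_c = H/(1+e₀)·[C_r·log₁₀(σ'_p/σ'_0) + C_c·log₁₀(σ'_f/σ'_p)]
    = 7.5/1.68 × [0.068×log₁₀(67.9/62.762) + 0.35×log₁₀(91.611/67.9)]
    = 4.4643 × [0.0023238 + 0.045527] = 0.2136 m

S_c ≈ 214 mm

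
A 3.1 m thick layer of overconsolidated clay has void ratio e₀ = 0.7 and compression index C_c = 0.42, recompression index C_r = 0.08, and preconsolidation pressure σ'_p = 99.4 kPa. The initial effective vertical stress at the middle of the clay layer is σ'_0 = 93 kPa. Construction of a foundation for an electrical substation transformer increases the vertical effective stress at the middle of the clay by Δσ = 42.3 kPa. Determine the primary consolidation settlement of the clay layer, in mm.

Final effective stress: σ'_f = 93 + 42.3 = 135.3 kPa.
σ'_f = 135.3 > σ'_p = 99.4 kPa, so the stress path crosses the preconsolidation pressure — recompression up to σ'_p, then virgin compression beyond:
S_c = H/(1+e₀)·[C_r·log₁₀(σ'_p/σ'_0) + C_c·log₁₀(σ'_f/σ'_p)]
    = 3.1/1.7 × [0.08×log₁₀(99.4/93) + 0.42×log₁₀(135.3/99.4)]
    = 1.8235 × [0.0023123 + 0.056243] = 0.1068 m

S_c ≈ 107 mm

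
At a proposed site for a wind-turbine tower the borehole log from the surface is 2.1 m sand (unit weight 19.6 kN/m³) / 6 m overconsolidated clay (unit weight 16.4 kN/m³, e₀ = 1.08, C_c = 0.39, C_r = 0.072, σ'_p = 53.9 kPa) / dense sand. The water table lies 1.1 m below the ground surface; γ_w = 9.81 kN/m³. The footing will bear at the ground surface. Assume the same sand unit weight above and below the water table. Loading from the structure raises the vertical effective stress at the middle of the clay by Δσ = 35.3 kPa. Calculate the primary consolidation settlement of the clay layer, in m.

Mid-depth of clay below the ground surface: z = 2.1 + 6/2 = 5.1 m.
Total vertical stress at mid-clay: σ_v = 19.6×2.1 + 16.4×3 = 90.36 kPa.
Pore pressure: u = 9.81×(5.1 − 1.1) = 39.24 kPa.
Initial effective stress: σ'_0 = σ_v − u = 90.36 − 39.24 = 51.12 kPa.
Final effective stress: σ'_f = 51.12 + 35.3 = 86.42 kPa.
σ'_f = 86.42 > σ'_p = 53.9 kPa, so the stress path crosses the preconsolidation pressure — recompression up to σ'_p, then virgin compression beyond:
S_c = H/(1+e₀)·[C_r·log₁₀(σ'_p/σ'_0) + C_c·log₁₀(σ'_f/σ'_p)]
    = 6/2.08 × [0.072×log₁₀(53.9/51.12) + 0.39×log₁₀(86.42/53.9)]
    = 2.8846 × [0.0016559 + 0.07996] = 0.2354 m

S_c ≈ 0.235 m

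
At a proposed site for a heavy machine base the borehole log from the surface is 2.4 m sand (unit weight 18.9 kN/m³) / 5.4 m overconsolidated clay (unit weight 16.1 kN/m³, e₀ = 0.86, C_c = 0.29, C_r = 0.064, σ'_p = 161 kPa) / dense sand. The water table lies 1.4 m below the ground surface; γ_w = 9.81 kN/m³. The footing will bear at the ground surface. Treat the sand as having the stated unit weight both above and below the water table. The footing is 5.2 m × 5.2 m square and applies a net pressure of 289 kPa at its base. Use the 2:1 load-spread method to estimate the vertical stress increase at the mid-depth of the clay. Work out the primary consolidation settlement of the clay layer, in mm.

S_c ≈ 70.7 mm

Mid-depth of clay below the ground surface: z = 2.4 + 5.4/2 = 5.1 m.
Total vertical stress at mid-clay: σ_v = 18.9×2.4 + 16.1×2.7 = 88.83 kPa.
Pore pressure: u = 9.81×(5.1 − 1.4) = 36.297 kPa.
Initial effective stress: σ'_0 = σ_v − u = 88.83 − 36.297 = 52.533 kPa.
Stress increase at mid-clay by the 2:1 spreading method:
Δσ = qBL/((B+z)(L+z)) = 289×5.2×5.2/((5.2+5.1)(5.2+5.1)) = 73.66 kPa
Final effective stress: σ'_f = 52.533 + 73.66 = 126.19 kPa.
σ'_f = 126.19 ≤ σ'_p = 161 kPa, so the clay remains overconsolidated and only the recompression index applies:
S_c = C_r·H/(1+e₀)·log₁₀(σ'_f/σ'_0) = 0.064×5.4/1.86×log₁₀(126.19/52.533)
    = 0.1858 × 0.38059 = 0.07072 m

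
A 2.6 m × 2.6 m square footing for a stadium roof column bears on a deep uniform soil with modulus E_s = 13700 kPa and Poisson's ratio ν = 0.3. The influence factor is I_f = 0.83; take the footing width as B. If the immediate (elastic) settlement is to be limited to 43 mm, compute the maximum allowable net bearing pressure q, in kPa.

S_e = q·B·(1−ν²)/E_s · I_f  ⇒  q = S_e·E_s / (B·(1−ν²)·I_f).
q = 0.043 × 13700 / (2.6 × 0.91 × 0.83) = 300 kPa

q ≈ 300 kPa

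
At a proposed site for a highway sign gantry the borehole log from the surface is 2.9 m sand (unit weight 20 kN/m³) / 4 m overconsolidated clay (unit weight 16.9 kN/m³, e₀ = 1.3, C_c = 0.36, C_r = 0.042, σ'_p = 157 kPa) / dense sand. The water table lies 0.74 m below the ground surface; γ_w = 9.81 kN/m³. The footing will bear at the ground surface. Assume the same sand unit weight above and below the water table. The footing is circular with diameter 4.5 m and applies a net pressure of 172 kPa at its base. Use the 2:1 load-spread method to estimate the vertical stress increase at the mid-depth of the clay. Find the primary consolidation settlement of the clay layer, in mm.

S_c ≈ 18.2 mm

Mid-depth of clay below the ground surface: z = 2.9 + 4/2 = 4.9 m.
Total vertical stress at mid-clay: σ_v = 20×2.9 + 16.9×2 = 91.8 kPa.
Pore pressure: u = 9.81×(4.9 − 0.74) = 40.81 kPa.
Initial effective stress: σ'_0 = σ_v − u = 91.8 − 40.81 = 50.99 kPa.
Stress increase at mid-clay by the 2:1 spreading method:
Δσ ≈ qD²/(D+z)² = 172×4.5²/(4.5+4.9)² = 39.418 kPa
Final effective stress: σ'_f = 50.99 + 39.418 = 90.408 kPa.
σ'_f = 90.408 ≤ σ'_p = 157 kPa, so the clay remains overconsolidated and only the recompression index applies:
S_c = C_r·H/(1+e₀)·log₁₀(σ'_f/σ'_0) = 0.042×4/2.3×log₁₀(90.408/50.99)
    = 0.073042 × 0.24872 = 0.01817 m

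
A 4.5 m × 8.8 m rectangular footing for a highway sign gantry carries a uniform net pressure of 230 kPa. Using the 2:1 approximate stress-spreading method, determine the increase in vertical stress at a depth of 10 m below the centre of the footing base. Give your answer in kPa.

By the 2:1 method the load spreads at 1 horizontal : 2 vertical, so at depth z the loaded area has grown by z in each plan dimension:
Δσ = qBL/((B+z)(L+z)) = 230×4.5×8.8/((4.5+10)(8.8+10)) = 33.412 kPa

Δσ_z ≈ 33.4 kPa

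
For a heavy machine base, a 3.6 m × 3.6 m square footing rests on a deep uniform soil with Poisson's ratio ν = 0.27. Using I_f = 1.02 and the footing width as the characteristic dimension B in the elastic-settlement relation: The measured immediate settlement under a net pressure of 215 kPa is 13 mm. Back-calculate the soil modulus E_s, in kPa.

E_s ≈ 56300 kPa

S_e = q·B·(1−ν²)/E_s · I_f  ⇒  E_s = q·B·(1−ν²)·I_f / S_e.
E_s = 215 × 3.6 × 0.9271 × 1.02 / 0.013 = 56300 kPa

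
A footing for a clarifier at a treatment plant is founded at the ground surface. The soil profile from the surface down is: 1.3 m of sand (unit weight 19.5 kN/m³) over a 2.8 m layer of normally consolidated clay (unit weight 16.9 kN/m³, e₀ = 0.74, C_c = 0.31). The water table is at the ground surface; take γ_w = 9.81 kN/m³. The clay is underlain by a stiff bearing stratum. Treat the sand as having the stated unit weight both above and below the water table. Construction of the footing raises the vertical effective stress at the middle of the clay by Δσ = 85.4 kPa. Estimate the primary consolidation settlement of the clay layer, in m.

Mid-depth of clay below the ground surface: z = 1.3 + 2.8/2 = 2.7 m.
Total vertical stress at mid-clay: σ_v = 19.5×1.3 + 16.9×1.4 = 49.01 kPa.
Pore pressure: u = 9.81×(2.7 − 0) = 26.487 kPa.
Initial effective stress: σ'_0 = σ_v − u = 49.01 − 26.487 = 22.523 kPa.
Final effective stress: σ'_f = σ'_0 + Δσ = 22.523 + 85.4 = 107.92 kPa.
Normally consolidated clay, so the full stress increment lies on the virgin compression line:
S_c = C_c·H/(1+e₀)·log₁₀(σ'_f/σ'_0) = 0.31×2.8/(1+0.74)×log₁₀(107.92/22.523)
    = 0.49885 × 0.68048 = 0.3395 m

S_c ≈ 0.339 m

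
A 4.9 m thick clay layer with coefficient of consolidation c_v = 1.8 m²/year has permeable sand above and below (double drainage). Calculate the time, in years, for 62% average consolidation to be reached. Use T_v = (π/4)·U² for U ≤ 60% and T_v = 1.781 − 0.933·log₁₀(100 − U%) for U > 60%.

t ≈ 1.02 years

Drainage path length: H_d = H/2 = 2.45 m (double drainage).
U > 60%: T_v = 1.781 − 0.933·log₁₀(100 − 62) = 0.30706.
t = T_v·H_d²/c_v = 0.30706×2.45²/1.8 = 1.024 years.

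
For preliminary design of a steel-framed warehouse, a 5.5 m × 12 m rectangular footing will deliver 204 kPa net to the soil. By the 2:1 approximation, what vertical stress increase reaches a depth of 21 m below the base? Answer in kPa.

Δσ_z ≈ 15.4 kPa

By the 2:1 method the load spreads at 1 horizontal : 2 vertical, so at depth z the loaded area has grown by z in each plan dimension:
Δσ = qBL/((B+z)(L+z)) = 204×5.5×12/((5.5+21)(12+21)) = 15.396 kPa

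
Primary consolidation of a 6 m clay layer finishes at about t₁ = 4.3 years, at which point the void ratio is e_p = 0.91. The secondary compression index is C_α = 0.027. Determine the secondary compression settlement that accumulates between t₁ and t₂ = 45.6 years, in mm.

Secondary compression: S_s = C_α·H/(1+e_p)·log₁₀(t₂/t₁)
S_s = 0.027×6/(1+0.91)×log₁₀(45.6/4.3)
    = 0.08482 × 1.025 = 0.08698 m

S_s ≈ 87 mm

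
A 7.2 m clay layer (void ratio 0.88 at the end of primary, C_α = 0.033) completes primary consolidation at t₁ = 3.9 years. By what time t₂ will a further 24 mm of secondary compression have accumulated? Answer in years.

t₂ ≈ 6.04 years

S_s = C_α·H/(1+e_p)·log₁₀(t₂/t₁) ⇒ log₁₀(t₂/t₁) = S_s·(1+e_p)/(C_α·H).
log₁₀(t₂/t₁) = 0.024 × (1+0.88) / (0.033×7.2) = 0.1899
t₂ = t₁ × 10^0.1899 = 3.9 × 1.548 = 6.039 years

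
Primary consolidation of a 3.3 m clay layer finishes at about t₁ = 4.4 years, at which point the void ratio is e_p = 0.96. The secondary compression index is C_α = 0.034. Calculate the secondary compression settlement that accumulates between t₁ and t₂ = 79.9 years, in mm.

S_s ≈ 72.1 mm

Secondary compression: S_s = C_α·H/(1+e_p)·log₁₀(t₂/t₁)
S_s = 0.034×3.3/(1+0.96)×log₁₀(79.9/4.4)
    = 0.05724 × 1.259 = 0.07208 m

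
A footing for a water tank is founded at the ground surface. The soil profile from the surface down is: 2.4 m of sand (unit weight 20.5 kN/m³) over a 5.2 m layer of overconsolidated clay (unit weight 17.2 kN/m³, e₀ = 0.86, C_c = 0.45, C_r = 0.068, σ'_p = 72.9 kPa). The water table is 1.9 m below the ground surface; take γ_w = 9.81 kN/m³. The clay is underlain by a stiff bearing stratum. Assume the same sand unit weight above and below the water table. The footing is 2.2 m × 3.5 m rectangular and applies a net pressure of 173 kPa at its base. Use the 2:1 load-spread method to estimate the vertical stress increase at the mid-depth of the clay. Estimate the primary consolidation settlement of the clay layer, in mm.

S_c ≈ 97.1 mm

Mid-depth of clay below the ground surface: z = 2.4 + 5.2/2 = 5 m.
Total vertical stress at mid-clay: σ_v = 20.5×2.4 + 17.2×2.6 = 93.92 kPa.
Pore pressure: u = 9.81×(5 − 1.9) = 30.411 kPa.
Initial effective stress: σ'_0 = σ_v − u = 93.92 − 30.411 = 63.509 kPa.
Stress increase at mid-clay by the 2:1 spreading method:
Δσ = qBL/((B+z)(L+z)) = 173×2.2×3.5/((2.2+5)(3.5+5)) = 21.766 kPa
Final effective stress: σ'_f = 63.509 + 21.766 = 85.275 kPa.
σ'_f = 85.275 > σ'_p = 72.9 kPa, so the stress path crosses the preconsolidation pressure — recompression up to σ'_p, then virgin compression beyond:
S_c = H/(1+e₀)·[C_r·log₁₀(σ'_p/σ'_0) + C_c·log₁₀(σ'_f/σ'_p)]
    = 5.2/1.86 × [0.068×log₁₀(72.9/63.509) + 0.45×log₁₀(85.275/72.9)]
    = 2.7957 × [0.0040727 + 0.030642] = 0.09705 m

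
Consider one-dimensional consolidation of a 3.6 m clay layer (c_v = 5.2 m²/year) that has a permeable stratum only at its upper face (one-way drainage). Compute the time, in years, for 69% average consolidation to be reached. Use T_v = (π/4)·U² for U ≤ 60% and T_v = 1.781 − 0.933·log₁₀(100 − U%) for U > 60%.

Drainage path length: H_d = H = 3.6 m (single drainage).
U > 60%: T_v = 1.781 − 0.933·log₁₀(100 − 69) = 0.38956.
t = T_v·H_d²/c_v = 0.38956×3.6²/5.2 = 0.9709 years.

t ≈ 0.971 years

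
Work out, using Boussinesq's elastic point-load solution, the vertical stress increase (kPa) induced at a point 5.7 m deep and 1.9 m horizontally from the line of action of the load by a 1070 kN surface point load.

Boussinesq vertical stress below a point load on an elastic half-space:
Δσ_z = 3P/(2πz²) · [1 + (r/z)²]^(−5/2)
r/z = 1.9/5.7 = 0.33333; [1+(r/z)²]^(−5/2) = 0.76843.
Δσ_z = 3×1070/(2π×5.7²) × 0.76843 = 15.724 × 0.76843 = 12.08 kPa

Δσ_z ≈ 12.1 kPa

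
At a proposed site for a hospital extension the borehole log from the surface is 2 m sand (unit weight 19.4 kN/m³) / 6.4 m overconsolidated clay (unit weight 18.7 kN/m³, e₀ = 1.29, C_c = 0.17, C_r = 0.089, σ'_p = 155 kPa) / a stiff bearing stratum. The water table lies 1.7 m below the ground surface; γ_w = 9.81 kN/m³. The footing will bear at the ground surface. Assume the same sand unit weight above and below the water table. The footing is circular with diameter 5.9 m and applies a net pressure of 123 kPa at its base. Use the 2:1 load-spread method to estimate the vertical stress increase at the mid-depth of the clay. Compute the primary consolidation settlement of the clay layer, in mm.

Mid-depth of clay below the ground surface: z = 2 + 6.4/2 = 5.2 m.
Total vertical stress at mid-clay: σ_v = 19.4×2 + 18.7×3.2 = 98.64 kPa.
Pore pressure: u = 9.81×(5.2 − 1.7) = 34.335 kPa.
Initial effective stress: σ'_0 = σ_v − u = 98.64 − 34.335 = 64.305 kPa.
Stress increase at mid-clay by the 2:1 spreading method:
Δσ ≈ qD²/(D+z)² = 123×5.9²/(5.9+5.2)² = 34.751 kPa
Final effective stress: σ'_f = 64.305 + 34.751 = 99.056 kPa.
σ'_f = 99.056 ≤ σ'_p = 155 kPa, so the clay remains overconsolidated and only the recompression index applies:
S_c = C_r·H/(1+e₀)·log₁₀(σ'_f/σ'_0) = 0.089×6.4/2.29×log₁₀(99.056/64.305)
    = 0.24874 × 0.18764 = 0.04667 m

S_c ≈ 46.7 mm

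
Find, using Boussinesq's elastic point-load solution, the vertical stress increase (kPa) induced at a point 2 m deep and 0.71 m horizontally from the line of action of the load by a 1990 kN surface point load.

Δσ_z ≈ 177 kPa

Boussinesq vertical stress below a point load on an elastic half-space:
Δσ_z = 3P/(2πz²) · [1 + (r/z)²]^(−5/2)
r/z = 0.71/2 = 0.355; [1+(r/z)²]^(−5/2) = 0.74324.
Δσ_z = 3×1990/(2π×2²) × 0.74324 = 237.54 × 0.74324 = 176.5 kPa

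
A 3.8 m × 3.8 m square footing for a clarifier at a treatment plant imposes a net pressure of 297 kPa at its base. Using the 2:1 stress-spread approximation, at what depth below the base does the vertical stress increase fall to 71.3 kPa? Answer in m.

z ≈ 3.96 m

2:1 spreading — at depth z the loaded area has grown by z in each plan dimension:
qB²/(B+z)² = Δσ_z ⇒ z = B(√(q/Δσ_z) − 1) = 3.8×(√(297/71.3) − 1) = 3.956 m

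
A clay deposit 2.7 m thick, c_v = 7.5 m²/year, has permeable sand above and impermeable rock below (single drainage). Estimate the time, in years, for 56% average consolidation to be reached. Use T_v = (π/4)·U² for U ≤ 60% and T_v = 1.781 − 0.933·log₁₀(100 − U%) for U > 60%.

t ≈ 0.239 years

Drainage path length: H_d = H = 2.7 m (single drainage).
U ≤ 60%: T_v = (π/4)·U² = (π/4)×0.56² = 0.2463.
t = T_v·H_d²/c_v = 0.2463×2.7²/7.5 = 0.2394 years.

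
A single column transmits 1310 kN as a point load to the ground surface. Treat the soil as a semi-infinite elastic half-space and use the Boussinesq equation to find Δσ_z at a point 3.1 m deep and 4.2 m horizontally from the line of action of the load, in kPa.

Boussinesq vertical stress below a point load on an elastic half-space:
Δσ_z = 3P/(2πz²) · [1 + (r/z)²]^(−5/2)
r/z = 4.2/3.1 = 1.3548; [1+(r/z)²]^(−5/2) = 0.073857.
Δσ_z = 3×1310/(2π×3.1²) × 0.073857 = 65.086 × 0.073857 = 4.807 kPa

Δσ_z ≈ 4.81 kPa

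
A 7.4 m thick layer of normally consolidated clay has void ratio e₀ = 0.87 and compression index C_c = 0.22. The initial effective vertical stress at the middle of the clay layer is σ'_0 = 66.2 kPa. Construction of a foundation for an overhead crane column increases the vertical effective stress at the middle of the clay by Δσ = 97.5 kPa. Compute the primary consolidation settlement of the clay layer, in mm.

S_c ≈ 342 mm

Final effective stress: σ'_f = σ'_0 + Δσ = 66.2 + 97.5 = 163.7 kPa.
Normally consolidated clay, so the full stress increment lies on the virgin compression line:
S_c = C_c·H/(1+e₀)·log₁₀(σ'_f/σ'_0) = 0.22×7.4/(1+0.87)×log₁₀(163.7/66.2)
    = 0.87059 × 0.39319 = 0.3423 m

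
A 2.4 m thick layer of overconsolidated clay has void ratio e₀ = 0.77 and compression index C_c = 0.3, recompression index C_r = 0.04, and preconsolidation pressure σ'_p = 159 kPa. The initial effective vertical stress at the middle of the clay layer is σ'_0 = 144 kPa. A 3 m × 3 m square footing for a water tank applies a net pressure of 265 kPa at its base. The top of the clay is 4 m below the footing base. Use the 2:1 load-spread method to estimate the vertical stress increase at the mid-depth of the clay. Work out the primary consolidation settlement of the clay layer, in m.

S_c ≈ 0.0237 m

Mid-depth of clay below the footing base: z = 4 + 2.4/2 = 5.2 m.
Stress increase at mid-clay by the 2:1 spreading method:
Δσ = qBL/((B+z)(L+z)) = 265×3×3/((3+5.2)(3+5.2)) = 35.47 kPa
Final effective stress: σ'_f = 144 + 35.47 = 179.47 kPa.
σ'_f = 179.47 > σ'_p = 159 kPa, so the stress path crosses the preconsolidation pressure — recompression up to σ'_p, then virgin compression beyond:
S_c = H/(1+e₀)·[C_r·log₁₀(σ'_p/σ'_0) + C_c·log₁₀(σ'_f/σ'_p)]
    = 2.4/1.77 × [0.04×log₁₀(159/144) + 0.3×log₁₀(179.47/159)]
    = 1.3559 × [0.0017214 + 0.015778] = 0.02373 m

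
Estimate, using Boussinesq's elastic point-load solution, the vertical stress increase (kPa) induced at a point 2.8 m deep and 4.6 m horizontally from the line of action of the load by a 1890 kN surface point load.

Boussinesq vertical stress below a point load on an elastic half-space:
Δσ_z = 3P/(2πz²) · [1 + (r/z)²]^(−5/2)
r/z = 4.6/2.8 = 1.6429; [1+(r/z)²]^(−5/2) = 0.038001.
Δσ_z = 3×1890/(2π×2.8²) × 0.038001 = 115.1 × 0.038001 = 4.374 kPa

Δσ_z ≈ 4.37 kPa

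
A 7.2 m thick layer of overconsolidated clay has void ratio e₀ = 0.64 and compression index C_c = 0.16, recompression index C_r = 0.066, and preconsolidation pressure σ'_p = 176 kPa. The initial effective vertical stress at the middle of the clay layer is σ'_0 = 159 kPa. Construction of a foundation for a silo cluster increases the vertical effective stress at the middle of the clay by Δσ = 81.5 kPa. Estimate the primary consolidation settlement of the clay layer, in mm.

S_c ≈ 108 mm

Final effective stress: σ'_f = 159 + 81.5 = 240.5 kPa.
σ'_f = 240.5 > σ'_p = 176 kPa, so the stress path crosses the preconsolidation pressure — recompression up to σ'_p, then virgin compression beyond:
S_c = H/(1+e₀)·[C_r·log₁₀(σ'_p/σ'_0) + C_c·log₁₀(σ'_f/σ'_p)]
    = 7.2/1.64 × [0.066×log₁₀(176/159) + 0.16×log₁₀(240.5/176)]
    = 4.3902 × [0.0029116 + 0.021696] = 0.108 m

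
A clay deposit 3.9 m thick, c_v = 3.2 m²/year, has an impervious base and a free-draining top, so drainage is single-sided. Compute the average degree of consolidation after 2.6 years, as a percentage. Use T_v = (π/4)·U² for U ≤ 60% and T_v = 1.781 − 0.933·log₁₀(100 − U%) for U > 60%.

U ≈ 79 %

Drainage path length: H_d = H = 3.9 m (single drainage).
T_v = c_v·t/H_d² = 3.2×2.6/3.9² = 0.54701.
T_v = 0.54701 corresponds to the U > 60% branch:
U = 1 − 10^((1.781 − T_v)/0.933)/100 = 0.7898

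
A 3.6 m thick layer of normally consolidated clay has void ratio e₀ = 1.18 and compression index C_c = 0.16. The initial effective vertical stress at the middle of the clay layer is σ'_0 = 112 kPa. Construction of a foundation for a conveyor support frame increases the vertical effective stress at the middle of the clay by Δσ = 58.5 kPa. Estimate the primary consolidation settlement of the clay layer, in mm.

S_c ≈ 48.2 mm

Final effective stress: σ'_f = σ'_0 + Δσ = 112 + 58.5 = 170.5 kPa.
Normally consolidated clay, so the full stress increment lies on the virgin compression line:
S_c = C_c·H/(1+e₀)·log₁₀(σ'_f/σ'_0) = 0.16×3.6/(1+1.18)×log₁₀(170.5/112)
    = 0.26422 × 0.18251 = 0.04822 m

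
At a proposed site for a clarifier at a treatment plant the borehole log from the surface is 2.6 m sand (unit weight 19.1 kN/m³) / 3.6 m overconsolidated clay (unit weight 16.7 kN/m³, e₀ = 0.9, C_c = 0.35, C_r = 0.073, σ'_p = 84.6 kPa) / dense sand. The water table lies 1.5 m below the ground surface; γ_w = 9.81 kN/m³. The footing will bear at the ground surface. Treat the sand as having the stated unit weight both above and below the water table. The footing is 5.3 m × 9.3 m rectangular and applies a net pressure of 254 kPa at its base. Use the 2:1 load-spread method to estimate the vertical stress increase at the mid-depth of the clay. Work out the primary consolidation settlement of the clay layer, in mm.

S_c ≈ 186 mm

Mid-depth of clay below the ground surface: z = 2.6 + 3.6/2 = 4.4 m.
Total vertical stress at mid-clay: σ_v = 19.1×2.6 + 16.7×1.8 = 79.72 kPa.
Pore pressure: u = 9.81×(4.4 − 1.5) = 28.449 kPa.
Initial effective stress: σ'_0 = σ_v − u = 79.72 − 28.449 = 51.271 kPa.
Stress increase at mid-clay by the 2:1 spreading method:
Δσ = qBL/((B+z)(L+z)) = 254×5.3×9.3/((5.3+4.4)(9.3+4.4)) = 94.211 kPa
Final effective stress: σ'_f = 51.271 + 94.211 = 145.48 kPa.
σ'_f = 145.48 > σ'_p = 84.6 kPa, so the stress path crosses the preconsolidation pressure — recompression up to σ'_p, then virgin compression beyond:
S_c = H/(1+e₀)·[C_r·log₁₀(σ'_p/σ'_0) + C_c·log₁₀(σ'_f/σ'_p)]
    = 3.6/1.9 × [0.073×log₁₀(84.6/51.271) + 0.35×log₁₀(145.48/84.6)]
    = 1.8947 × [0.015877 + 0.082402] = 0.1862 m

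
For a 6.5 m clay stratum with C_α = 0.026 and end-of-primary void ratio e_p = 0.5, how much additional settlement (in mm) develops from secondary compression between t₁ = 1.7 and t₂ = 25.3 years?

S_s ≈ 132 mm

Secondary compression: S_s = C_α·H/(1+e_p)·log₁₀(t₂/t₁)
S_s = 0.026×6.5/(1+0.5)×log₁₀(25.3/1.7)
    = 0.1127 × 1.173 = 0.1321 m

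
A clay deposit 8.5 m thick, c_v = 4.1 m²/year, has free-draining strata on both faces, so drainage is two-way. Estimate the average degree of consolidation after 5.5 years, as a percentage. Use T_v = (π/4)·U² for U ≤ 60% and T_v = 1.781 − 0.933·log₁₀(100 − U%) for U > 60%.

U ≈ 96.3 %

Drainage path length: H_d = H/2 = 4.25 m (double drainage).
T_v = c_v·t/H_d² = 4.1×5.5/4.25² = 1.2484.
T_v = 1.2484 corresponds to the U > 60% branch:
U = 1 − 10^((1.781 − T_v)/0.933)/100 = 0.9628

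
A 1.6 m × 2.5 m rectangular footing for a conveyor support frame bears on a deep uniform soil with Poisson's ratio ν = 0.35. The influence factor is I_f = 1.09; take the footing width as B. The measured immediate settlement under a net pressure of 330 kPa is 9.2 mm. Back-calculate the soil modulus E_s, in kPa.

E_s ≈ 54900 kPa

S_e = q·B·(1−ν²)/E_s · I_f  ⇒  E_s = q·B·(1−ν²)·I_f / S_e.
E_s = 330 × 1.6 × 0.8775 × 1.09 / 0.0092 = 54890 kPa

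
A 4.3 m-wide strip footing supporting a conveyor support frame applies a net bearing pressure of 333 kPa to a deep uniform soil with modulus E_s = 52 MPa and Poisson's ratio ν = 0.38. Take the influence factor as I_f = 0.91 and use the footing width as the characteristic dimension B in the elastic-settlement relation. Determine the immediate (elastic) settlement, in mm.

Immediate (elastic) settlement: S_e = q·B·(1−ν²)/E_s · I_f.
E_s = 52 MPa = 52000 kPa.
S_e = 333 × 4.3 × (1 − 0.38²) / 52000 × 0.91
    = 333 × 4.3 × 0.8556 / 52000 × 0.91
    = 0.02144 m = 21.44 mm

S_e ≈ 21.4 mm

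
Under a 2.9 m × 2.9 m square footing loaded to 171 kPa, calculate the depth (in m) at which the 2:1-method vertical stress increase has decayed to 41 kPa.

z ≈ 3.02 m

2:1 spreading — at depth z the loaded area has grown by z in each plan dimension:
qB²/(B+z)² = Δσ_z ⇒ z = B(√(q/Δσ_z) − 1) = 2.9×(√(171/41) − 1) = 3.022 m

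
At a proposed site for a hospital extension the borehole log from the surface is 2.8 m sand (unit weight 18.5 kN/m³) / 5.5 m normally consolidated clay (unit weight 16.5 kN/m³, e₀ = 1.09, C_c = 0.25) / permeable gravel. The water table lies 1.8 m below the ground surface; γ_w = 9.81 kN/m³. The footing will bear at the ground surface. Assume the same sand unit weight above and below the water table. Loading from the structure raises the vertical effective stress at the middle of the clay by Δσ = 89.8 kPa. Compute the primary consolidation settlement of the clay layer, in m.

S_c ≈ 0.26 m

Mid-depth of clay below the ground surface: z = 2.8 + 5.5/2 = 5.55 m.
Total vertical stress at mid-clay: σ_v = 18.5×2.8 + 16.5×2.75 = 97.175 kPa.
Pore pressure: u = 9.81×(5.55 − 1.8) = 36.788 kPa.
Initial effective stress: σ'_0 = σ_v − u = 97.175 − 36.788 = 60.387 kPa.
Final effective stress: σ'_f = σ'_0 + Δσ = 60.387 + 89.8 = 150.19 kPa.
Normally consolidated clay, so the full stress increment lies on the virgin compression line:
S_c = C_c·H/(1+e₀)·log₁₀(σ'_f/σ'_0) = 0.25×5.5/(1+1.09)×log₁₀(150.19/60.387)
    = 0.65789 × 0.3957 = 0.2603 m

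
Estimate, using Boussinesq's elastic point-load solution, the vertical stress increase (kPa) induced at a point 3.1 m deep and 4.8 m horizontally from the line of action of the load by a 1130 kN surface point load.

Boussinesq vertical stress below a point load on an elastic half-space:
Δσ_z = 3P/(2πz²) · [1 + (r/z)²]^(−5/2)
r/z = 4.8/3.1 = 1.5484; [1+(r/z)²]^(−5/2) = 0.047.
Δσ_z = 3×1130/(2π×3.1²) × 0.047 = 56.143 × 0.047 = 2.639 kPa

Δσ_z ≈ 2.64 kPa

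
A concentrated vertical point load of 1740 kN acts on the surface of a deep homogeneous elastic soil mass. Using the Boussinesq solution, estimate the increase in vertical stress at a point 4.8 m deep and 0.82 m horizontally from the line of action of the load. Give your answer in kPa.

Boussinesq vertical stress below a point load on an elastic half-space:
Δσ_z = 3P/(2πz²) · [1 + (r/z)²]^(−5/2)
r/z = 0.82/4.8 = 0.17083; [1+(r/z)²]^(−5/2) = 0.93061.
Δσ_z = 3×1740/(2π×4.8²) × 0.93061 = 36.059 × 0.93061 = 33.56 kPa

Δσ_z ≈ 33.6 kPa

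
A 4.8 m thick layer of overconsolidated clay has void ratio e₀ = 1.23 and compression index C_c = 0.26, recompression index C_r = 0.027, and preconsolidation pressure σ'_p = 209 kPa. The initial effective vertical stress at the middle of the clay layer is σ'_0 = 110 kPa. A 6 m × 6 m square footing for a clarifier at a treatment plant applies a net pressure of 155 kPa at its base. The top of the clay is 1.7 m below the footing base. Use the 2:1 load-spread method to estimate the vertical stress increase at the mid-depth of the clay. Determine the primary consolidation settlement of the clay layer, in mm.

S_c ≈ 10.2 mm

Mid-depth of clay below the footing base: z = 1.7 + 4.8/2 = 4.1 m.
Stress increase at mid-clay by the 2:1 spreading method:
Δσ = qBL/((B+z)(L+z)) = 155×6×6/((6+4.1)(6+4.1)) = 54.701 kPa
Final effective stress: σ'_f = 110 + 54.701 = 164.7 kPa.
σ'_f = 164.7 ≤ σ'_p = 209 kPa, so the clay remains overconsolidated and only the recompression index applies:
S_c = C_r·H/(1+e₀)·log₁₀(σ'_f/σ'_0) = 0.027×4.8/2.23×log₁₀(164.7/110)
    = 0.058117 × 0.1753 = 0.01019 m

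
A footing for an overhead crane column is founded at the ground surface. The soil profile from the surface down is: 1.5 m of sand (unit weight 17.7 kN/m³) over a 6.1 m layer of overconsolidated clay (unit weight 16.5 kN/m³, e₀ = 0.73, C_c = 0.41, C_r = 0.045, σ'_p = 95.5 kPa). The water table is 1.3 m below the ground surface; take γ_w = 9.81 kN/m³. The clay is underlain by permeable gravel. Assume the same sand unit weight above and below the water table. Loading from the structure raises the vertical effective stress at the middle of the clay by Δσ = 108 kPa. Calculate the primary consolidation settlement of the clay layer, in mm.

Mid-depth of clay below the ground surface: z = 1.5 + 6.1/2 = 4.55 m.
Total vertical stress at mid-clay: σ_v = 17.7×1.5 + 16.5×3.05 = 76.875 kPa.
Pore pressure: u = 9.81×(4.55 − 1.3) = 31.883 kPa.
Initial effective stress: σ'_0 = σ_v − u = 76.875 − 31.883 = 44.992 kPa.
Final effective stress: σ'_f = 44.992 + 108 = 152.99 kPa.
σ'_f = 152.99 > σ'_p = 95.5 kPa, so the stress path crosses the preconsolidation pressure — recompression up to σ'_p, then virgin compression beyond:
S_c = H/(1+e₀)·[C_r·log₁₀(σ'_p/σ'_0) + C_c·log₁₀(σ'_f/σ'_p)]
    = 6.1/1.73 × [0.045×log₁₀(95.5/44.992) + 0.41×log₁₀(152.99/95.5)]
    = 3.526 × [0.014709 + 0.08391] = 0.3477 m

S_c ≈ 348 mm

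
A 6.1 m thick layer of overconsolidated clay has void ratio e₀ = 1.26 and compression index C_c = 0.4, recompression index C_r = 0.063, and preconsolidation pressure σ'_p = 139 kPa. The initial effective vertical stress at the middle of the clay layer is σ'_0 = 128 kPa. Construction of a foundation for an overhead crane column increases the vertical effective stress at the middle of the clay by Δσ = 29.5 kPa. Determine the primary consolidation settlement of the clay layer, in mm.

S_c ≈ 64.7 mm

Final effective stress: σ'_f = 128 + 29.5 = 157.5 kPa.
σ'_f = 157.5 > σ'_p = 139 kPa, so the stress path crosses the preconsolidation pressure — recompression up to σ'_p, then virgin compression beyond:
S_c = H/(1+e₀)·[C_r·log₁₀(σ'_p/σ'_0) + C_c·log₁₀(σ'_f/σ'_p)]
    = 6.1/2.26 × [0.063×log₁₀(139/128) + 0.4×log₁₀(157.5/139)]
    = 2.6991 × [0.0022557 + 0.021706] = 0.06468 m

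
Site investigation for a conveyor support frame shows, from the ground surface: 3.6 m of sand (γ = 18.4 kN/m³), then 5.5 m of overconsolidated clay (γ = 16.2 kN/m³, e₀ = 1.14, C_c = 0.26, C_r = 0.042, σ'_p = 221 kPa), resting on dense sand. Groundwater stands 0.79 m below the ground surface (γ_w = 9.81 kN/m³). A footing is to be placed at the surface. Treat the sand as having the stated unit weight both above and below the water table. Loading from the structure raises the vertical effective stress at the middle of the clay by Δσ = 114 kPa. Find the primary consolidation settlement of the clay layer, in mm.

Mid-depth of clay below the ground surface: z = 3.6 + 5.5/2 = 6.35 m.
Total vertical stress at mid-clay: σ_v = 18.4×3.6 + 16.2×2.75 = 110.79 kPa.
Pore pressure: u = 9.81×(6.35 − 0.79) = 54.544 kPa.
Initial effective stress: σ'_0 = σ_v − u = 110.79 − 54.544 = 56.246 kPa.
Final effective stress: σ'_f = 56.246 + 114 = 170.25 kPa.
σ'_f = 170.25 ≤ σ'_p = 221 kPa, so the clay remains overconsolidated and only the recompression index applies:
S_c = C_r·H/(1+e₀)·log₁₀(σ'_f/σ'_0) = 0.042×5.5/2.14×log₁₀(170.25/56.246)
    = 0.10794 × 0.481 = 0.05192 m

S_c ≈ 51.9 mm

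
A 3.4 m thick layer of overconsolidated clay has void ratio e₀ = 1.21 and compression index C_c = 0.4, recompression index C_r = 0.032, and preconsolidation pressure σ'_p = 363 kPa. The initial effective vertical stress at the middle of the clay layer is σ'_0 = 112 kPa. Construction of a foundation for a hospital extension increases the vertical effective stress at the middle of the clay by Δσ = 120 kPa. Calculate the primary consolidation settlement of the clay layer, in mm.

Final effective stress: σ'_f = 112 + 120 = 232 kPa.
σ'_f = 232 ≤ σ'_p = 363 kPa, so the clay remains overconsolidated and only the recompression index applies:
S_c = C_r·H/(1+e₀)·log₁₀(σ'_f/σ'_0) = 0.032×3.4/2.21×log₁₀(232/112)
    = 0.049232 × 0.31627 = 0.01557 m

S_c ≈ 15.6 mm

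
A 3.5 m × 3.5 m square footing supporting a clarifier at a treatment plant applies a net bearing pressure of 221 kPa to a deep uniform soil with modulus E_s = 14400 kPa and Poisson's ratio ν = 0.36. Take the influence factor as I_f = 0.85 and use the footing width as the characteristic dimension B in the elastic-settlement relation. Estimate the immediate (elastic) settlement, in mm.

Immediate (elastic) settlement: S_e = q·B·(1−ν²)/E_s · I_f.
S_e = 221 × 3.5 × (1 − 0.36²) / 14400 × 0.85
    = 221 × 3.5 × 0.8704 / 14400 × 0.85
    = 0.03974 m = 39.74 mm

S_e ≈ 39.7 mm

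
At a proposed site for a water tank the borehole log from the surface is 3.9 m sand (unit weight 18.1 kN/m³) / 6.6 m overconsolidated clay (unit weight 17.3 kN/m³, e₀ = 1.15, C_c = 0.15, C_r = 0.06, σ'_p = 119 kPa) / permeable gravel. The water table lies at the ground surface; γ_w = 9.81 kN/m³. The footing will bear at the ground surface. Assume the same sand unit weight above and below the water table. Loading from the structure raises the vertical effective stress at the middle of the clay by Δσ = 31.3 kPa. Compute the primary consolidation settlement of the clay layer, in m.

Mid-depth of clay below the ground surface: z = 3.9 + 6.6/2 = 7.2 m.
Total vertical stress at mid-clay: σ_v = 18.1×3.9 + 17.3×3.3 = 127.68 kPa.
Pore pressure: u = 9.81×(7.2 − 0) = 70.632 kPa.
Initial effective stress: σ'_0 = σ_v − u = 127.68 − 70.632 = 57.048 kPa.
Final effective stress: σ'_f = 57.048 + 31.3 = 88.348 kPa.
σ'_f = 88.348 ≤ σ'_p = 119 kPa, so the clay remains overconsolidated and only the recompression index applies:
S_c = C_r·H/(1+e₀)·log₁₀(σ'_f/σ'_0) = 0.06×6.6/2.15×log₁₀(88.348/57.048)
    = 0.18419 × 0.18996 = 0.03499 m

S_c ≈ 0.035 m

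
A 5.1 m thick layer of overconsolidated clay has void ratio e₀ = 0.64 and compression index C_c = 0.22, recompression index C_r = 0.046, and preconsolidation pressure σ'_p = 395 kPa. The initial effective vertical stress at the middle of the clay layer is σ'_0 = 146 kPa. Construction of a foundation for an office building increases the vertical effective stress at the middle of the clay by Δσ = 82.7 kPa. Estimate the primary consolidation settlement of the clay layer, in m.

S_c ≈ 0.0279 m

Final effective stress: σ'_f = 146 + 82.7 = 228.7 kPa.
σ'_f = 228.7 ≤ σ'_p = 395 kPa, so the clay remains overconsolidated and only the recompression index applies:
S_c = C_r·H/(1+e₀)·log₁₀(σ'_f/σ'_0) = 0.046×5.1/1.64×log₁₀(228.7/146)
    = 0.14305 × 0.19491 = 0.02788 m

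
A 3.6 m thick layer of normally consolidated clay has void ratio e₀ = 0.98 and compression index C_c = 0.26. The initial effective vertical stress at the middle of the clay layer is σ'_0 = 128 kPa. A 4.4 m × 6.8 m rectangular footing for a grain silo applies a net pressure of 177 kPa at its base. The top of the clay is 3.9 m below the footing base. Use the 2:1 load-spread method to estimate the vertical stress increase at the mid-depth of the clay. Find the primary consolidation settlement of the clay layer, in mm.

S_c ≈ 58.2 mm

Mid-depth of clay below the footing base: z = 3.9 + 3.6/2 = 5.7 m.
Stress increase at mid-clay by the 2:1 spreading method:
Δσ = qBL/((B+z)(L+z)) = 177×4.4×6.8/((4.4+5.7)(6.8+5.7)) = 41.947 kPa
Final effective stress: σ'_f = σ'_0 + Δσ = 128 + 41.947 = 169.95 kPa.
Normally consolidated clay, so the full stress increment lies on the virgin compression line:
S_c = C_c·H/(1+e₀)·log₁₀(σ'_f/σ'_0) = 0.26×3.6/(1+0.98)×log₁₀(169.95/128)
    = 0.47273 × 0.12311 = 0.0582 m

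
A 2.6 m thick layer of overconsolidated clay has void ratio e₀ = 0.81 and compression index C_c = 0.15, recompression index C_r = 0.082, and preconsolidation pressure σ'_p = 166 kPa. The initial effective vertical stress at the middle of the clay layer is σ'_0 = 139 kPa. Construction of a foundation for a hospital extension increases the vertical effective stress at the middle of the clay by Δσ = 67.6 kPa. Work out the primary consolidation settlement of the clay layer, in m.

S_c ≈ 0.0296 m

Final effective stress: σ'_f = 139 + 67.6 = 206.6 kPa.
σ'_f = 206.6 > σ'_p = 166 kPa, so the stress path crosses the preconsolidation pressure — recompression up to σ'_p, then virgin compression beyond:
S_c = H/(1+e₀)·[C_r·log₁₀(σ'_p/σ'_0) + C_c·log₁₀(σ'_f/σ'_p)]
    = 2.6/1.81 × [0.082×log₁₀(166/139) + 0.15×log₁₀(206.6/166)]
    = 1.4365 × [0.0063216 + 0.014253] = 0.02956 m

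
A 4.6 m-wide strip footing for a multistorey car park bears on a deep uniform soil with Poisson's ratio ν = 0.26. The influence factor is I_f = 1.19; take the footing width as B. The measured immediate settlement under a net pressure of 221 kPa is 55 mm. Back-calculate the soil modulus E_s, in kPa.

S_e = q·B·(1−ν²)/E_s · I_f  ⇒  E_s = q·B·(1−ν²)·I_f / S_e.
E_s = 221 × 4.6 × 0.9324 × 1.19 / 0.055 = 20510 kPa

E_s ≈ 20500 kPa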